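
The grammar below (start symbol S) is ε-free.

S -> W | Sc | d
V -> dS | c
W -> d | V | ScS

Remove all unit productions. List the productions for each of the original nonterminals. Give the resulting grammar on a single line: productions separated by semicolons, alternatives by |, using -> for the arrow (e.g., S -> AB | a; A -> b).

Unit productions: S->W, W->V.
Unit pairs (A ⇒* B via units): (S,V), (S,W), (W,V).
S: inherits non-unit rules of {S, V, W} → Sc | ScS | c | d | dS.
V: inherits non-unit rules of {V} → c | dS.
W: inherits non-unit rules of {V, W} → ScS | c | d | dS.

S -> c | d | Sc | dS | ScS; V -> c | dS; W -> c | d | dS | ScS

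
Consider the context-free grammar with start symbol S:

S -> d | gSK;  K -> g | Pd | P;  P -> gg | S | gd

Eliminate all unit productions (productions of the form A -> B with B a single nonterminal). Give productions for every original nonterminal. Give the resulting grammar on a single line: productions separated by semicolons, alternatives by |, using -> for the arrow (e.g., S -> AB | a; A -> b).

Unit productions: K->P, P->S.
Unit pairs (A ⇒* B via units): (K,P), (K,S), (P,S).
S: inherits non-unit rules of {S} → d | gSK.
K: inherits non-unit rules of {K, P, S} → Pd | d | g | gSK | gd | gg.
P: inherits non-unit rules of {P, S} → d | gSK | gd | gg.

S -> d | gSK; K -> d | g | Pd | gd | gg | gSK; P -> d | gd | gg | gSK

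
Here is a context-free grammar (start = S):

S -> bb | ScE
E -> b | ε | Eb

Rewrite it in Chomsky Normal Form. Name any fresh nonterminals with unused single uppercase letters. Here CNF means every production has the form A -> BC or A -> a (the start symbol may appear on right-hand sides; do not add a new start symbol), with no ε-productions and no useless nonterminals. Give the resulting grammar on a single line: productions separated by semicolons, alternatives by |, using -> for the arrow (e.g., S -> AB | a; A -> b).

S -> AA | SB | SC; A -> b; B -> c; C -> BE; E -> b | EA

Nullable: {E}; after ε-elimination: S -> Sc | bb | ScE; E -> b | Eb.
No unit productions to eliminate.
TERM: introduce A -> b, B -> c and substitute in every rule of length ≥2.
BIN: S -> SBE becomes S -> SC, C -> BE.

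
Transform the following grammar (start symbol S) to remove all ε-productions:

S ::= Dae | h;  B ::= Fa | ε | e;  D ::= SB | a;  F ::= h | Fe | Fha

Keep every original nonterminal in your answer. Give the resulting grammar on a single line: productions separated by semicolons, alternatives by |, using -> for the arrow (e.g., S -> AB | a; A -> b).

S -> h | Dae; B -> e | Fa; D -> S | a | SB; F -> h | Fe | Fha

Nullable set: {B}.
Drop B -> ε.
D -> SB: B nullable, giving S | SB.
Unchanged (no nullable symbols): S -> Dae; S -> h; B -> Fa; B -> e; D -> a; F -> Fe; F -> Fha; F -> h.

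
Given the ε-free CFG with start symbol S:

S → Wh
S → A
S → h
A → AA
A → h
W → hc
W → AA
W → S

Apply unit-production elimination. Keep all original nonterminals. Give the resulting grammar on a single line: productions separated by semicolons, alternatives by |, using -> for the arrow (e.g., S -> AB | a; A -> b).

Unit productions: S->A, W->S.
Unit pairs (A ⇒* B via units): (S,A), (W,A), (W,S).
S: inherits non-unit rules of {A, S} → AA | Wh | h.
A: inherits non-unit rules of {A} → AA | h.
W: inherits non-unit rules of {A, S, W} → AA | Wh | h | hc.

S -> h | AA | Wh; A -> h | AA; W -> h | AA | Wh | hc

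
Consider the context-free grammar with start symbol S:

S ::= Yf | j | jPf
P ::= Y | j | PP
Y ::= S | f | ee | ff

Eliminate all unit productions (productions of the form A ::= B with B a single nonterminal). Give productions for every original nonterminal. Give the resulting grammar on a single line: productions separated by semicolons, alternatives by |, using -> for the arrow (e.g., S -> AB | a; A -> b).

S -> j | Yf | jPf; P -> f | j | PP | Yf | ee | ff | jPf; Y -> f | j | Yf | ee | ff | jPf

Unit productions: P->Y, Y->S.
Unit pairs (A ⇒* B via units): (P,S), (P,Y), (Y,S).
S: inherits non-unit rules of {S} → Yf | j | jPf.
P: inherits non-unit rules of {P, S, Y} → PP | Yf | ee | f | ff | j | jPf.
Y: inherits non-unit rules of {S, Y} → Yf | ee | f | ff | j | jPf.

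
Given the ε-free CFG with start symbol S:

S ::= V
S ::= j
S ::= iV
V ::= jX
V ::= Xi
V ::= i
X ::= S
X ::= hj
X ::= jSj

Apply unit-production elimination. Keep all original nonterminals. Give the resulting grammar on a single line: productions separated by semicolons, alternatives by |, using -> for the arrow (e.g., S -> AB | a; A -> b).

Unit productions: S->V, X->S.
Unit pairs (A ⇒* B via units): (S,V), (X,S), (X,V).
S: inherits non-unit rules of {S, V} → Xi | i | iV | j | jX.
V: inherits non-unit rules of {V} → Xi | i | jX.
X: inherits non-unit rules of {S, V, X} → Xi | hj | i | iV | j | jSj | jX.

S -> i | j | Xi | iV | jX; V -> i | Xi | jX; X -> i | j | Xi | hj | iV | jX | jSj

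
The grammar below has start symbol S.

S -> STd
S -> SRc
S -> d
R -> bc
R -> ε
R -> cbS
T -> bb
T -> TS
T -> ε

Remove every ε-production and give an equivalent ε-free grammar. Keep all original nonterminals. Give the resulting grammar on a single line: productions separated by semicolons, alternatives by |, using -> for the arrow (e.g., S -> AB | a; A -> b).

S -> d | Sc | Sd | SRc | STd; R -> bc | cbS; T -> S | TS | bb

Nullable set: {R, T}.
S -> SRc: R nullable, giving SRc | Sc.
S -> STd: T nullable, giving STd | Sd.
Drop R -> ε.
Drop T -> ε.
T -> TS: T nullable, giving S | TS.
Unchanged (no nullable symbols): S -> d; R -> bc; R -> cbS; T -> bb.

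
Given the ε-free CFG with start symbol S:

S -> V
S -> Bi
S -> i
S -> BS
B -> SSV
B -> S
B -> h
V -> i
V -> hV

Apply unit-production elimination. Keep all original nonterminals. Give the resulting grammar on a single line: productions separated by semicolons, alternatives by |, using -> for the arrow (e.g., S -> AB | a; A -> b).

S -> i | BS | Bi | hV; B -> h | i | BS | Bi | hV | SSV; V -> i | hV

Unit productions: B->S, S->V.
Unit pairs (A ⇒* B via units): (B,S), (B,V), (S,V).
S: inherits non-unit rules of {S, V} → BS | Bi | hV | i.
B: inherits non-unit rules of {B, S, V} → BS | Bi | SSV | h | hV | i.
V: inherits non-unit rules of {V} → hV | i.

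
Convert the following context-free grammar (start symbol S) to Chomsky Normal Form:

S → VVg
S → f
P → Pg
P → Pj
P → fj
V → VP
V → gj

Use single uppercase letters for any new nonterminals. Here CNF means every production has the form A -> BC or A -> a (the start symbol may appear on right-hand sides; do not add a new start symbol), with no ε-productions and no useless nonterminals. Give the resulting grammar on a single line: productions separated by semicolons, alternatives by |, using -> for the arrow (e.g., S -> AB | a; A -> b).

S -> f | VD; A -> g; B -> j; C -> f; D -> VA; P -> CB | PA | PB; V -> AB | VP

No ε-productions.
No unit productions to eliminate.
TERM: introduce C -> f, A -> g, B -> j and substitute in every rule of length ≥2.
BIN: S -> VVA becomes S -> VD, D -> VA.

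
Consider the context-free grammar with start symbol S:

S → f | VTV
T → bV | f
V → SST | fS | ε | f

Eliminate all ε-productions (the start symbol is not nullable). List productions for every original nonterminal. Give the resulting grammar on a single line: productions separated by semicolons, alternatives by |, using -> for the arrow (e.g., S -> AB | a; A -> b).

Nullable set: {V}.
S -> VTV: V, V nullable, giving T | TV | VT | VTV.
T -> bV: V nullable, giving b | bV.
Drop V -> ε.
Unchanged (no nullable symbols): S -> f; T -> f; V -> SST; V -> f; V -> fS.

S -> T | f | TV | VT | VTV; T -> b | f | bV; V -> f | fS | SST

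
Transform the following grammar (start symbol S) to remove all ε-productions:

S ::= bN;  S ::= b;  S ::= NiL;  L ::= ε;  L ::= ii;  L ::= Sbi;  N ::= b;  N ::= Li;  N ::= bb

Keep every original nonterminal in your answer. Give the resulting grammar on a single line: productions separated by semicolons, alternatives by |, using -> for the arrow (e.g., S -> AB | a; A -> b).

Nullable set: {L}.
S -> NiL: L nullable, giving Ni | NiL.
Drop L -> ε.
N -> Li: L nullable, giving Li | i.
Unchanged (no nullable symbols): S -> b; S -> bN; L -> Sbi; L -> ii; N -> b; N -> bb.

S -> b | Ni | bN | NiL; L -> ii | Sbi; N -> b | i | Li | bb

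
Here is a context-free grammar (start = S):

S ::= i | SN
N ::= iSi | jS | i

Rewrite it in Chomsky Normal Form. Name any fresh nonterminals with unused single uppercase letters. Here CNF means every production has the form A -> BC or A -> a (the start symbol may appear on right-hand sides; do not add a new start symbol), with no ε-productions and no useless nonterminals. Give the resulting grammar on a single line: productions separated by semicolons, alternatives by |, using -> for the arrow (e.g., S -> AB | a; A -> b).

No ε-productions.
No unit productions to eliminate.
TERM: introduce A -> i, B -> j and substitute in every rule of length ≥2.
BIN: N -> ASA becomes N -> AC, C -> SA.

S -> i | SN; A -> i; B -> j; C -> SA; N -> i | AC | BS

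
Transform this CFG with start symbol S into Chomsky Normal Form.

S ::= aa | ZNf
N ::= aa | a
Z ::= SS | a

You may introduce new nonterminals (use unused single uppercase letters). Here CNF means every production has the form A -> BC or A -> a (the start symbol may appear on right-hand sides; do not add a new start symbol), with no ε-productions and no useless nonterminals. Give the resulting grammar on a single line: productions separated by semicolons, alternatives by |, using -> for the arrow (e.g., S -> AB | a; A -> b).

No ε-productions.
No unit productions to eliminate.
TERM: introduce A -> a, B -> f and substitute in every rule of length ≥2.
BIN: S -> ZNB becomes S -> ZC, C -> NB.

S -> AA | ZC; A -> a; B -> f; C -> NB; N -> a | AA; Z -> a | SS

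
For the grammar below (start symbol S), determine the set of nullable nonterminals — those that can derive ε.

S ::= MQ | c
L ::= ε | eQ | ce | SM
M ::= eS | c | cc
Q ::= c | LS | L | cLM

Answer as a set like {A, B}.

Directly nullable (have an ε-rule): {L}.
Q is nullable via Q -> L (every symbol on the right is already known nullable).
Not nullable: M, S — each has a terminal in every rule's right-hand side or depends on a non-nullable symbol.

{L, Q}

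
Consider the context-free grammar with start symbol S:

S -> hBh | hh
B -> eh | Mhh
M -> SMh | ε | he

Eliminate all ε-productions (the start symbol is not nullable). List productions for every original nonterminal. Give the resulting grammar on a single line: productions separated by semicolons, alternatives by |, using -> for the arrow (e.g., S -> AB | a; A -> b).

Nullable set: {M}.
B -> Mhh: M nullable, giving Mhh | hh.
Drop M -> ε.
M -> SMh: M nullable, giving SMh | Sh.
Unchanged (no nullable symbols): S -> hBh; S -> hh; B -> eh; M -> he.

S -> hh | hBh; B -> eh | hh | Mhh; M -> Sh | he | SMh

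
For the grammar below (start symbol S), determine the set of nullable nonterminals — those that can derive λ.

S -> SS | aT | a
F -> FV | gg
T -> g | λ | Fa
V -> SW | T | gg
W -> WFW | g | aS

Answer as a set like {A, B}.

Directly nullable (have an ε-rule): {T}.
V is nullable via V -> T (every symbol on the right is already known nullable).
Not nullable: F, S, W — each has a terminal in every rule's right-hand side or depends on a non-nullable symbol.

{T, V}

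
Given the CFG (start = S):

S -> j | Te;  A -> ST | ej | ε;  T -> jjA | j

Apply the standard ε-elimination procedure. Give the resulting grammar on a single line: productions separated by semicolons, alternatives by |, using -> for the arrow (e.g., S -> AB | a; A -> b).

S -> j | Te; A -> ST | ej; T -> j | jj | jjA

Nullable set: {A}.
Drop A -> ε.
T -> jjA: A nullable, giving jj | jjA.
Unchanged (no nullable symbols): S -> Te; S -> j; A -> ST; A -> ej; T -> j.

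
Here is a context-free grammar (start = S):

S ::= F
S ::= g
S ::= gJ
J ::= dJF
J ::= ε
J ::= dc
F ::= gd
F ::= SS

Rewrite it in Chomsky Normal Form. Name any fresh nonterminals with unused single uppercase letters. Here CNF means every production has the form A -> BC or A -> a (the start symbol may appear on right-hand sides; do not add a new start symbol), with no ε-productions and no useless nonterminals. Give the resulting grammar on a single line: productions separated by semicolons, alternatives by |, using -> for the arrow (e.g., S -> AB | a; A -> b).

S -> g | AB | AJ | SS; A -> g; B -> d; C -> c; D -> JF; F -> AB | SS; J -> BC | BD | BF

Nullable: {J}; after ε-elimination: S -> F | g | gJ; F -> SS | gd; J -> dF | dc | dJF.
After unit-elimination: S -> g | SS | gJ | gd; F -> SS | gd; J -> dF | dc | dJF.
TERM: introduce C -> c, B -> d, A -> g and substitute in every rule of length ≥2.
BIN: J -> BJF becomes J -> BD, D -> JF.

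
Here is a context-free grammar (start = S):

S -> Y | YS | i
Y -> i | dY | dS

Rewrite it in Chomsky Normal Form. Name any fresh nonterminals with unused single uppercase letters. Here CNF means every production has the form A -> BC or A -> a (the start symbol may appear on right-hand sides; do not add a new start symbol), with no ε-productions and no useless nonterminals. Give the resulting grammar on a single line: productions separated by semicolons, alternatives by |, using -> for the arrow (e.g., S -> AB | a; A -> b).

No ε-productions.
After unit-elimination: S -> i | YS | dS | dY; Y -> i | dS | dY.
TERM: introduce A -> d and substitute in every rule of length ≥2.

S -> i | AS | AY | YS; A -> d; Y -> i | AS | AY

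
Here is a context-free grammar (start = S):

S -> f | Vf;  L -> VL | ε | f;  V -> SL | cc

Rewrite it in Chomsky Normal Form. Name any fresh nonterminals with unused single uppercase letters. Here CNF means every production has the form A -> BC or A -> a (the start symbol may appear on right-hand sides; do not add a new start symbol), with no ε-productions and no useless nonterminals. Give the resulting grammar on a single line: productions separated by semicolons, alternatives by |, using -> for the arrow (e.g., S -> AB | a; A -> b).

Nullable: {L}; after ε-elimination: S -> f | Vf; L -> V | f | VL; V -> S | SL | cc.
After unit-elimination: S -> f | Vf; L -> f | SL | VL | Vf | cc; V -> f | SL | Vf | cc.
TERM: introduce B -> c, A -> f and substitute in every rule of length ≥2.

S -> f | VA; A -> f; B -> c; L -> f | BB | SL | VA | VL; V -> f | BB | SL | VA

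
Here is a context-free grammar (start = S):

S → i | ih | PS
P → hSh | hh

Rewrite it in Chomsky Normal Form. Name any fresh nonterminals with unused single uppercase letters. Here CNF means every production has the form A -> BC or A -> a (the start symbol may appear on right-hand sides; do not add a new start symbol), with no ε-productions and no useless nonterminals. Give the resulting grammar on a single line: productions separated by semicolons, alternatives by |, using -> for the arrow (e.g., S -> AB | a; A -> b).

S -> i | BA | PS; A -> h; B -> i; C -> SA; P -> AA | AC

No ε-productions.
No unit productions to eliminate.
TERM: introduce A -> h, B -> i and substitute in every rule of length ≥2.
BIN: P -> ASA becomes P -> AC, C -> SA.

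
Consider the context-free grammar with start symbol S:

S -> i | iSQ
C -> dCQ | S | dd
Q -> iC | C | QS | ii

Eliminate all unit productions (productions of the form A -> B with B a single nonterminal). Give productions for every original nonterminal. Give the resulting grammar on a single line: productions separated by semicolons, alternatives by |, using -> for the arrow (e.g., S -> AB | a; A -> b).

S -> i | iSQ; C -> i | dd | dCQ | iSQ; Q -> i | QS | dd | iC | ii | dCQ | iSQ

Unit productions: C->S, Q->C.
Unit pairs (A ⇒* B via units): (C,S), (Q,C), (Q,S).
S: inherits non-unit rules of {S} → i | iSQ.
C: inherits non-unit rules of {C, S} → dCQ | dd | i | iSQ.
Q: inherits non-unit rules of {C, Q, S} → QS | dCQ | dd | i | iC | iSQ | ii.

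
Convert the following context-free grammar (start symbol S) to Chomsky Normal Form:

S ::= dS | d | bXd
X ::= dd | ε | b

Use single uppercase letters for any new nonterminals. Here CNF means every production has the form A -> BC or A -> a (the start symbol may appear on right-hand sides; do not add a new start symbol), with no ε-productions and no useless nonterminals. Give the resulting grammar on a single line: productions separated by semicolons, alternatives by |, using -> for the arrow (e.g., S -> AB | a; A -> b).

Nullable: {X}; after ε-elimination: S -> d | bd | dS | bXd; X -> b | dd.
No unit productions to eliminate.
TERM: introduce A -> b, B -> d and substitute in every rule of length ≥2.
BIN: S -> AXB becomes S -> AC, C -> XB.

S -> d | AB | AC | BS; A -> b; B -> d; C -> XB; X -> b | BB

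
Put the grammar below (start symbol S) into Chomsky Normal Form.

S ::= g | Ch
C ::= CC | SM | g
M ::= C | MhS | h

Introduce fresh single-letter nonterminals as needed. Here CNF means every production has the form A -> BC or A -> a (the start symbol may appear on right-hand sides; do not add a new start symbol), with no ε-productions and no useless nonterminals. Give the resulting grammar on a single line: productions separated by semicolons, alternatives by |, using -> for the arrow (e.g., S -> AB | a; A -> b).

S -> g | CA; A -> h; B -> AS; C -> g | CC | SM; M -> g | h | CC | MB | SM

No ε-productions.
After unit-elimination: S -> g | Ch; C -> g | CC | SM; M -> g | h | CC | SM | MhS.
TERM: introduce A -> h and substitute in every rule of length ≥2.
BIN: M -> MAS becomes M -> MB, B -> AS.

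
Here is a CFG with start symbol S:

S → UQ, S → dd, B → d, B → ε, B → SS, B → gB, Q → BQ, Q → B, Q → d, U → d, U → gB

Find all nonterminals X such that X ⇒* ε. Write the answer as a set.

Directly nullable (have an ε-rule): {B}.
Q is nullable via Q -> B (every symbol on the right is already known nullable).
Not nullable: S, U — each has a terminal in every rule's right-hand side or depends on a non-nullable symbol.

{B, Q}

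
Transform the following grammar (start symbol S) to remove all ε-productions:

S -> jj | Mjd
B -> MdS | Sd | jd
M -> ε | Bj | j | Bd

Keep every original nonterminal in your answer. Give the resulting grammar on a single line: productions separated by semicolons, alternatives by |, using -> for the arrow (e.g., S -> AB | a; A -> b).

Nullable set: {M}.
S -> Mjd: M nullable, giving Mjd | jd.
B -> MdS: M nullable, giving MdS | dS.
Drop M -> ε.
Unchanged (no nullable symbols): S -> jj; B -> Sd; B -> jd; M -> Bd; M -> Bj; M -> j.

S -> jd | jj | Mjd; B -> Sd | dS | jd | MdS; M -> j | Bd | Bj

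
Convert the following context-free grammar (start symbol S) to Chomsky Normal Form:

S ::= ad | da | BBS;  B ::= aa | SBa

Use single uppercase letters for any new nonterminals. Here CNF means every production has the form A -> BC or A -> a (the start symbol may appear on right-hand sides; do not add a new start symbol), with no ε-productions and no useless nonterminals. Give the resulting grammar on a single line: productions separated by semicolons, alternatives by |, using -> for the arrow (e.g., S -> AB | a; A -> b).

No ε-productions.
No unit productions to eliminate.
TERM: introduce A -> a, C -> d and substitute in every rule of length ≥2.
BIN: B -> SBA becomes B -> SD, D -> BA; S -> BBS becomes S -> BE, E -> BS.

S -> AC | BE | CA; A -> a; B -> AA | SD; C -> d; D -> BA; E -> BS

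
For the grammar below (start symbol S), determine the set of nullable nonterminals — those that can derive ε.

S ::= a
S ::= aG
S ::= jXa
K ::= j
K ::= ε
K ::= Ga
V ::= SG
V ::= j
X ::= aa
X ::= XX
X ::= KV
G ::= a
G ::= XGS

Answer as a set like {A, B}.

Directly nullable (have an ε-rule): {K}.
Not nullable: G, S, V, X — each has a terminal in every rule's right-hand side or depends on a non-nullable symbol.

{K}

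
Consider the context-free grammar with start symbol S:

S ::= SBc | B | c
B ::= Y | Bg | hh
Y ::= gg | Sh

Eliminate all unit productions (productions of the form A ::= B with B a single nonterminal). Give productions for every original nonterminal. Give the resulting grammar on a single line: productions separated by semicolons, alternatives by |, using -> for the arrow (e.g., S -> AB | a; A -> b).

Unit productions: B->Y, S->B.
Unit pairs (A ⇒* B via units): (B,Y), (S,B), (S,Y).
S: inherits non-unit rules of {B, S, Y} → Bg | SBc | Sh | c | gg | hh.
B: inherits non-unit rules of {B, Y} → Bg | Sh | gg | hh.
Y: inherits non-unit rules of {Y} → Sh | gg.

S -> c | Bg | Sh | gg | hh | SBc; B -> Bg | Sh | gg | hh; Y -> Sh | gg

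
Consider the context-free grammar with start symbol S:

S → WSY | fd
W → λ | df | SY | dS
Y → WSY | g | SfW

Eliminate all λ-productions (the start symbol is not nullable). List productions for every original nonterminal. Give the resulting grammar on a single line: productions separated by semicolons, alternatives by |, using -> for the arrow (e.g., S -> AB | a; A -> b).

S -> SY | fd | WSY; W -> SY | dS | df; Y -> g | SY | Sf | SfW | WSY

Nullable set: {W}.
S -> WSY: W nullable, giving SY | WSY.
Drop W -> λ.
Y -> SfW: W nullable, giving Sf | SfW.
Y -> WSY: W nullable, giving SY | WSY.
Unchanged (no nullable symbols): S -> fd; W -> SY; W -> dS; W -> df; Y -> g.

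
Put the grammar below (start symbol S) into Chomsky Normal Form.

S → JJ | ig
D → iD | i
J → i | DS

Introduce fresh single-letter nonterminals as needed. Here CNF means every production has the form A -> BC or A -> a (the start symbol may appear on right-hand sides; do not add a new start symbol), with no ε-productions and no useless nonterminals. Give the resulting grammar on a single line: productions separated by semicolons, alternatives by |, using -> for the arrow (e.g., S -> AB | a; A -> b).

S -> AB | JJ; A -> i; B -> g; D -> i | AD; J -> i | DS

No ε-productions.
No unit productions to eliminate.
TERM: introduce B -> g, A -> i and substitute in every rule of length ≥2.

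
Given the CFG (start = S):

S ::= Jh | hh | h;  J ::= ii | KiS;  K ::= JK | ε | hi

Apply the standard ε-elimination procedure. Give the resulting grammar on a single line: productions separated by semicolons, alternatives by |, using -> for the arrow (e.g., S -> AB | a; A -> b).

Nullable set: {K}.
J -> KiS: K nullable, giving KiS | iS.
Drop K -> ε.
K -> JK: K nullable, giving J | JK.
Unchanged (no nullable symbols): S -> Jh; S -> h; S -> hh; J -> ii; K -> hi.

S -> h | Jh | hh; J -> iS | ii | KiS; K -> J | JK | hi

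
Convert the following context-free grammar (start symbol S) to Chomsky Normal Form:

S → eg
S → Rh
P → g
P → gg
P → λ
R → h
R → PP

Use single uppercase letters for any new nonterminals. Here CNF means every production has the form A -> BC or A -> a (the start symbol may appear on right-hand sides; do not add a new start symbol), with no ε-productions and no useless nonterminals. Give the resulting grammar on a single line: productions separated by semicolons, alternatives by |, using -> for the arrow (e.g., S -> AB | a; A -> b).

Nullable: {P, R}; after ε-elimination: S -> h | Rh | eg; P -> g | gg; R -> P | h | PP.
After unit-elimination: S -> h | Rh | eg; P -> g | gg; R -> g | h | PP | gg.
TERM: introduce C -> e, A -> g, B -> h and substitute in every rule of length ≥2.

S -> h | CA | RB; A -> g; B -> h; C -> e; P -> g | AA; R -> g | h | AA | PP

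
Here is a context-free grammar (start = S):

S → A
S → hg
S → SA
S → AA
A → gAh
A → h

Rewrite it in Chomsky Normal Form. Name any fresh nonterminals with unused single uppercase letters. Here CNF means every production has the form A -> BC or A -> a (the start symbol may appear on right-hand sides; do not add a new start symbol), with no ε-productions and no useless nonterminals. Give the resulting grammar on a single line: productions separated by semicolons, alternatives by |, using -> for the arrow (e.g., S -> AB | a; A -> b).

No ε-productions.
After unit-elimination: S -> h | AA | SA | hg | gAh; A -> h | gAh.
TERM: introduce B -> g, C -> h and substitute in every rule of length ≥2.
BIN: A -> BAC becomes A -> BD, D -> AC; S -> BAC becomes S -> BE, E -> AC.

S -> h | AA | BE | CB | SA; A -> h | BD; B -> g; C -> h; D -> AC; E -> AC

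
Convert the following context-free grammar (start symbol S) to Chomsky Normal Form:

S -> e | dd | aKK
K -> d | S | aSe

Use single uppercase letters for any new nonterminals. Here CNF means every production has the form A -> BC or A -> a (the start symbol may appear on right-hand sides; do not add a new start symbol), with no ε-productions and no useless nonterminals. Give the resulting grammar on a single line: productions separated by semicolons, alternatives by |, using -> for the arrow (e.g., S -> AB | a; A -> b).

No ε-productions.
After unit-elimination: S -> e | dd | aKK; K -> d | e | dd | aKK | aSe.
TERM: introduce A -> a, C -> d, B -> e and substitute in every rule of length ≥2.
BIN: K -> AKK becomes K -> AD, D -> KK; K -> ASB becomes K -> AE, E -> SB; S -> AKK becomes S -> AF, F -> KK.

S -> e | AF | CC; A -> a; B -> e; C -> d; D -> KK; E -> SB; F -> KK; K -> d | e | AD | AE | CC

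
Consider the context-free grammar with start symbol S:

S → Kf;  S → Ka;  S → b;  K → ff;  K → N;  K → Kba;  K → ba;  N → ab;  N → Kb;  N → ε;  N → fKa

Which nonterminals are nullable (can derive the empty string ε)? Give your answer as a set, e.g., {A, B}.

{K, N}

Directly nullable (have an ε-rule): {N}.
K is nullable via K -> N (every symbol on the right is already known nullable).
Not nullable: S — each has a terminal in every rule's right-hand side or depends on a non-nullable symbol.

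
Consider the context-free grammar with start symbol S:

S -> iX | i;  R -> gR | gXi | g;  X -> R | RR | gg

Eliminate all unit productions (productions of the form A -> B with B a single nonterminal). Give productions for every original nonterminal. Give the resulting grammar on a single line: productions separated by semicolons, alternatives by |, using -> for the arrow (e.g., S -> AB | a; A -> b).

Unit productions: X->R.
Unit pairs (A ⇒* B via units): (X,R).
S: inherits non-unit rules of {S} → i | iX.
R: inherits non-unit rules of {R} → g | gR | gXi.
X: inherits non-unit rules of {R, X} → RR | g | gR | gXi | gg.

S -> i | iX; R -> g | gR | gXi; X -> g | RR | gR | gg | gXi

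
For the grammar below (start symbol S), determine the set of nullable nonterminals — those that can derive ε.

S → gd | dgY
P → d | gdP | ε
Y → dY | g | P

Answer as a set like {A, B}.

{P, Y}

Directly nullable (have an ε-rule): {P}.
Y is nullable via Y -> P (every symbol on the right is already known nullable).
Not nullable: S — each has a terminal in every rule's right-hand side or depends on a non-nullable symbol.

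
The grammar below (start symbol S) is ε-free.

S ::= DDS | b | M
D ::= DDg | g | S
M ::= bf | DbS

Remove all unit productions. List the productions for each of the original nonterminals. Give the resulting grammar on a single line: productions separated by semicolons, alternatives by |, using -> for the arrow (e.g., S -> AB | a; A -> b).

S -> b | bf | DDS | DbS; D -> b | g | bf | DDS | DDg | DbS; M -> bf | DbS

Unit productions: D->S, S->M.
Unit pairs (A ⇒* B via units): (D,M), (D,S), (S,M).
S: inherits non-unit rules of {M, S} → DDS | DbS | b | bf.
D: inherits non-unit rules of {D, M, S} → DDS | DDg | DbS | b | bf | g.
M: inherits non-unit rules of {M} → DbS | bf.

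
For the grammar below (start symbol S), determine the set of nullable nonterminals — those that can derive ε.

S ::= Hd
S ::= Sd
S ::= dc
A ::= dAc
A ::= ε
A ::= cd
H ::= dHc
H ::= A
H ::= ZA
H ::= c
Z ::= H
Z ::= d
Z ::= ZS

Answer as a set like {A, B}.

Directly nullable (have an ε-rule): {A}.
H is nullable via H -> A (every symbol on the right is already known nullable).
Z is nullable via Z -> H (every symbol on the right is already known nullable).
Not nullable: S — each has a terminal in every rule's right-hand side or depends on a non-nullable symbol.

{A, H, Z}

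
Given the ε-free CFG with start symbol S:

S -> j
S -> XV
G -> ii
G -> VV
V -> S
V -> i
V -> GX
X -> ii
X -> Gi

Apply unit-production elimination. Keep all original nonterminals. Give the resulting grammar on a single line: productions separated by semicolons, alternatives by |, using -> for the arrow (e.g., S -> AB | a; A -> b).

Unit productions: V->S.
Unit pairs (A ⇒* B via units): (V,S).
S: inherits non-unit rules of {S} → XV | j.
G: inherits non-unit rules of {G} → VV | ii.
V: inherits non-unit rules of {S, V} → GX | XV | i | j.
X: inherits non-unit rules of {X} → Gi | ii.

S -> j | XV; G -> VV | ii; V -> i | j | GX | XV; X -> Gi | ii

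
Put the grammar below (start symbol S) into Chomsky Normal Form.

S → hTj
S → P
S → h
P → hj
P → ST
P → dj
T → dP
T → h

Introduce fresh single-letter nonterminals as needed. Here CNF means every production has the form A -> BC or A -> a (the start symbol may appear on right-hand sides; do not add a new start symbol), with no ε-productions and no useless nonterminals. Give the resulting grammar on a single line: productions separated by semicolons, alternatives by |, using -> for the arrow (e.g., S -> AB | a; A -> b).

No ε-productions.
After unit-elimination: S -> h | ST | dj | hj | hTj; P -> ST | dj | hj; T -> h | dP.
TERM: introduce A -> d, C -> h, B -> j and substitute in every rule of length ≥2.
BIN: S -> CTB becomes S -> CD, D -> TB.

S -> h | AB | CB | CD | ST; A -> d; B -> j; C -> h; D -> TB; P -> AB | CB | ST; T -> h | AP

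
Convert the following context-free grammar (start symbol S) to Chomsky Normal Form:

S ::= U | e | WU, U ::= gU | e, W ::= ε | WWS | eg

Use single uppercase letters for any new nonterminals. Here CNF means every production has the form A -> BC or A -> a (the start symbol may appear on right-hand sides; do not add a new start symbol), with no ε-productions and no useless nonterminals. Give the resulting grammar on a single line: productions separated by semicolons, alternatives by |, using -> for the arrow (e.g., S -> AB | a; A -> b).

Nullable: {W}; after ε-elimination: S -> U | e | WU; U -> e | gU; W -> S | WS | eg | WWS.
After unit-elimination: S -> e | WU | gU; U -> e | gU; W -> e | WS | WU | eg | gU | WWS.
TERM: introduce B -> e, A -> g and substitute in every rule of length ≥2.
BIN: W -> WWS becomes W -> WC, C -> WS.

S -> e | AU | WU; A -> g; B -> e; C -> WS; U -> e | AU; W -> e | AU | BA | WC | WS | WU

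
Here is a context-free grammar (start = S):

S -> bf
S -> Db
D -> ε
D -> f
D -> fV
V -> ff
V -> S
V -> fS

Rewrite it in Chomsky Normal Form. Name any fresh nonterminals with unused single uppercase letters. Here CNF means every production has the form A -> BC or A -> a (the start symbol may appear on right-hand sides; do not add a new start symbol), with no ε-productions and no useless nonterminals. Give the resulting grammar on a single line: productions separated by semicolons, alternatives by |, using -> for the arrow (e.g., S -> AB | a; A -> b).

S -> b | BA | DB; A -> f; B -> b; D -> f | AV; V -> b | AA | AS | BA | DB

Nullable: {D}; after ε-elimination: S -> b | Db | bf; D -> f | fV; V -> S | fS | ff.
After unit-elimination: S -> b | Db | bf; D -> f | fV; V -> b | Db | bf | fS | ff.
TERM: introduce B -> b, A -> f and substitute in every rule of length ≥2.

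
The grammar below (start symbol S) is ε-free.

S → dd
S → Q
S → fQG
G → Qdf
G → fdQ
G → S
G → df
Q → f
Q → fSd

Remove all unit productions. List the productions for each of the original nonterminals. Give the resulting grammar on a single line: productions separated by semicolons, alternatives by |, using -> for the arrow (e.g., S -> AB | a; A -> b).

Unit productions: G->S, S->Q.
Unit pairs (A ⇒* B via units): (G,Q), (G,S), (S,Q).
S: inherits non-unit rules of {Q, S} → dd | f | fQG | fSd.
G: inherits non-unit rules of {G, Q, S} → Qdf | dd | df | f | fQG | fSd | fdQ.
Q: inherits non-unit rules of {Q} → f | fSd.

S -> f | dd | fQG | fSd; G -> f | dd | df | Qdf | fQG | fSd | fdQ; Q -> f | fSd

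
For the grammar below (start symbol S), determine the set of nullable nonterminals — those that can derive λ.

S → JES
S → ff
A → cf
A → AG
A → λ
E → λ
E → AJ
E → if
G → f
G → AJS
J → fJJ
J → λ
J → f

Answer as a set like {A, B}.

Directly nullable (have an ε-rule): {A, E, J}.
Not nullable: G, S — each has a terminal in every rule's right-hand side or depends on a non-nullable symbol.

{A, E, J}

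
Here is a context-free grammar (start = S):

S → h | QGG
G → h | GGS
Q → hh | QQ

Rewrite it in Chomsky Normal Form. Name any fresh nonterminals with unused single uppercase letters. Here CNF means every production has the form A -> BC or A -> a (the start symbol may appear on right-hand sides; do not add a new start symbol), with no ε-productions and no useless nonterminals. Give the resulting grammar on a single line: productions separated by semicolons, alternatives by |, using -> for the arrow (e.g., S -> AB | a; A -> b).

No ε-productions.
No unit productions to eliminate.
TERM: introduce A -> h and substitute in every rule of length ≥2.
BIN: G -> GGS becomes G -> GB, B -> GS; S -> QGG becomes S -> QC, C -> GG.

S -> h | QC; A -> h; B -> GS; C -> GG; G -> h | GB; Q -> AA | QQ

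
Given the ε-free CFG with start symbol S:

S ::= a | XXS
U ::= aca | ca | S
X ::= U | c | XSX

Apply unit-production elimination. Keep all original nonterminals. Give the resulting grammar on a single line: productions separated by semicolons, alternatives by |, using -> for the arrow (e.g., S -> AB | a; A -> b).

S -> a | XXS; U -> a | ca | XXS | aca; X -> a | c | ca | XSX | XXS | aca

Unit productions: U->S, X->U.
Unit pairs (A ⇒* B via units): (U,S), (X,S), (X,U).
S: inherits non-unit rules of {S} → XXS | a.
U: inherits non-unit rules of {S, U} → XXS | a | aca | ca.
X: inherits non-unit rules of {S, U, X} → XSX | XXS | a | aca | c | ca.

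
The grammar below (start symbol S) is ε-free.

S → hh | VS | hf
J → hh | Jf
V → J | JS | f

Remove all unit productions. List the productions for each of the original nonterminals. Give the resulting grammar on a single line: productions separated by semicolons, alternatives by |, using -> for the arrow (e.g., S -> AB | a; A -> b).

Unit productions: V->J.
Unit pairs (A ⇒* B via units): (V,J).
S: inherits non-unit rules of {S} → VS | hf | hh.
J: inherits non-unit rules of {J} → Jf | hh.
V: inherits non-unit rules of {J, V} → JS | Jf | f | hh.

S -> VS | hf | hh; J -> Jf | hh; V -> f | JS | Jf | hh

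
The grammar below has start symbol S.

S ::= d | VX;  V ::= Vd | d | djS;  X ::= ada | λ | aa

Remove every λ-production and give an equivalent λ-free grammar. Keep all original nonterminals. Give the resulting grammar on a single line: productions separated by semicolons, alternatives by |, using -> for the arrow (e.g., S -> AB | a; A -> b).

S -> V | d | VX; V -> d | Vd | djS; X -> aa | ada

Nullable set: {X}.
S -> VX: X nullable, giving V | VX.
Drop X -> λ.
Unchanged (no nullable symbols): S -> d; V -> Vd; V -> d; V -> djS; X -> aa; X -> ada.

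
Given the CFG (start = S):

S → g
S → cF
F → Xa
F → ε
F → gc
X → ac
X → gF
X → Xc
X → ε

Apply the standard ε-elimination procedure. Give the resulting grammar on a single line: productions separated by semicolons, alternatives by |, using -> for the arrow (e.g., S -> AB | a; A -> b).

Nullable set: {F, X}.
S -> cF: F nullable, giving c | cF.
Drop F -> ε.
F -> Xa: X nullable, giving Xa | a.
Drop X -> ε.
X -> Xc: X nullable, giving Xc | c.
X -> gF: F nullable, giving g | gF.
Unchanged (no nullable symbols): S -> g; F -> gc; X -> ac.

S -> c | g | cF; F -> a | Xa | gc; X -> c | g | Xc | ac | gF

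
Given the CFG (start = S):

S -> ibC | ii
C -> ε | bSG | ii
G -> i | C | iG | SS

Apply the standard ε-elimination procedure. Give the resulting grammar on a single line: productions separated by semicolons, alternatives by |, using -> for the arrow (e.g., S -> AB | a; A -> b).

Nullable set: {C, G}.
S -> ibC: C nullable, giving ib | ibC.
Drop C -> ε.
C -> bSG: G nullable, giving bS | bSG.
G -> C: C nullable, giving C.
G -> iG: G nullable, giving i | iG.
Unchanged (no nullable symbols): S -> ii; C -> ii; G -> SS; G -> i.

S -> ib | ii | ibC; C -> bS | ii | bSG; G -> C | i | SS | iG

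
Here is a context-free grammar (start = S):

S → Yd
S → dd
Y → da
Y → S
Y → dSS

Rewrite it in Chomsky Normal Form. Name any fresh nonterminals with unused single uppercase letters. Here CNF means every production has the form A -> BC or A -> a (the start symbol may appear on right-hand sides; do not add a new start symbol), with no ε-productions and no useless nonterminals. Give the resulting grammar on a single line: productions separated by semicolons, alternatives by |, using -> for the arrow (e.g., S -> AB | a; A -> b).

No ε-productions.
After unit-elimination: S -> Yd | dd; Y -> Yd | da | dd | dSS.
TERM: introduce B -> a, A -> d and substitute in every rule of length ≥2.
BIN: Y -> ASS becomes Y -> AC, C -> SS.

S -> AA | YA; A -> d; B -> a; C -> SS; Y -> AA | AB | AC | YA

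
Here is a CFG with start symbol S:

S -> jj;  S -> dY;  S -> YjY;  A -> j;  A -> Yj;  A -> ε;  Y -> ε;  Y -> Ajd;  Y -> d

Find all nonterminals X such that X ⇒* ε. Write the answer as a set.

Directly nullable (have an ε-rule): {A, Y}.
Not nullable: S — each has a terminal in every rule's right-hand side or depends on a non-nullable symbol.

{A, Y}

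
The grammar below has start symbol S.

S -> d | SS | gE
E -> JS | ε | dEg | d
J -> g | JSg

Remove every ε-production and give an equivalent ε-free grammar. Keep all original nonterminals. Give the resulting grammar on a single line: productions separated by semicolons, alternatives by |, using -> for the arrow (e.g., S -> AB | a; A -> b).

S -> d | g | SS | gE; E -> d | JS | dg | dEg; J -> g | JSg

Nullable set: {E}.
S -> gE: E nullable, giving g | gE.
Drop E -> ε.
E -> dEg: E nullable, giving dEg | dg.
Unchanged (no nullable symbols): S -> SS; S -> d; E -> JS; E -> d; J -> JSg; J -> g.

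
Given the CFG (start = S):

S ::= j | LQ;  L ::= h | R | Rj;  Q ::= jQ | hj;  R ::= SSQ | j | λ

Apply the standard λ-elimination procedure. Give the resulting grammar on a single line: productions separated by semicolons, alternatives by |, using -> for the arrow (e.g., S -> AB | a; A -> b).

S -> Q | j | LQ; L -> R | h | j | Rj; Q -> hj | jQ; R -> j | SSQ

Nullable set: {L, R}.
S -> LQ: L nullable, giving LQ | Q.
L -> R: R nullable, giving R.
L -> Rj: R nullable, giving Rj | j.
Drop R -> λ.
Unchanged (no nullable symbols): S -> j; L -> h; Q -> hj; Q -> jQ; R -> SSQ; R -> j.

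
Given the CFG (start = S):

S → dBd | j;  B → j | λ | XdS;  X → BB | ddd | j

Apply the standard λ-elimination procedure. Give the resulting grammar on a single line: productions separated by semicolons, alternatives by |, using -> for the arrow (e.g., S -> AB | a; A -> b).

Nullable set: {B, X}.
S -> dBd: B nullable, giving dBd | dd.
Drop B -> λ.
B -> XdS: X nullable, giving XdS | dS.
X -> BB: B, B nullable, giving B | BB.
Unchanged (no nullable symbols): S -> j; B -> j; X -> ddd; X -> j.

S -> j | dd | dBd; B -> j | dS | XdS; X -> B | j | BB | ddd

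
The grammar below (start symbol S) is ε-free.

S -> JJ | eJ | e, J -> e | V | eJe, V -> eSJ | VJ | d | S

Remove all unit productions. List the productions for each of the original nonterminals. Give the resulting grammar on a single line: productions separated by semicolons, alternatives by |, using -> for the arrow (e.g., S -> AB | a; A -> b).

S -> e | JJ | eJ; J -> d | e | JJ | VJ | eJ | eJe | eSJ; V -> d | e | JJ | VJ | eJ | eSJ

Unit productions: J->V, V->S.
Unit pairs (A ⇒* B via units): (J,S), (J,V), (V,S).
S: inherits non-unit rules of {S} → JJ | e | eJ.
J: inherits non-unit rules of {J, S, V} → JJ | VJ | d | e | eJ | eJe | eSJ.
V: inherits non-unit rules of {S, V} → JJ | VJ | d | e | eJ | eSJ.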